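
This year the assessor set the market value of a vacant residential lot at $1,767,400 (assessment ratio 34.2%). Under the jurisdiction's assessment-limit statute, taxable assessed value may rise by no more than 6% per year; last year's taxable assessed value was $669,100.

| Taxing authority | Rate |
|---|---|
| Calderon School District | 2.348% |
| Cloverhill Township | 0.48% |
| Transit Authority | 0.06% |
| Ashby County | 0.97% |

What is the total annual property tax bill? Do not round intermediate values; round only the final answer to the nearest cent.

$23,319.71

Uncapped assessed value = $1,767,400 × 0.342 = $604,450.8
Cap limit = $669,100 × 1.06 = $709,246
Taxable assessed value = min($604,450.8, $709,246) = $604,450.8 (cap does not bind)
Calderon School District: $604,450.8 × 0.02348 = $14,192.504784
Cloverhill Township: $604,450.8 × 0.0048 = $2,901.36384
Transit Authority: $604,450.8 × 0.0006 = $362.67048
Ashby County: $604,450.8 × 0.0097 = $5,863.17276
Total = $23,319.711864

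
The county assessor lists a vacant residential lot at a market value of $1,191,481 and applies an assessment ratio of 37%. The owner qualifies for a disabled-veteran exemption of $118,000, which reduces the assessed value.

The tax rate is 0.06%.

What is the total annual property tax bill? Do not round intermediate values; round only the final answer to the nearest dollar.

$194

Assessed value = $1,191,481 × 0.37 = $440,847.97
Taxable value = $440,847.97 − $118,000 = $322,847.97
Tax = $322,847.97 × 0.0006 = $193.708782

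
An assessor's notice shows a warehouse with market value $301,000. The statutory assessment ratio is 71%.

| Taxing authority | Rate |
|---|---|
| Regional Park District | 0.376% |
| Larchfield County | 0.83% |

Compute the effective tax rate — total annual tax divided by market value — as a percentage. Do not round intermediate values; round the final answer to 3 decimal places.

Assessed value = $301,000 × 0.71 = $213,710
Regional Park District: $213,710 × 0.00376 = $803.5496
Larchfield County: $213,710 × 0.0083 = $1,773.793
Total tax = $2,577.3426
Effective rate = $2,577.3426 ÷ $301,000 = 0.856% of market value

0.856%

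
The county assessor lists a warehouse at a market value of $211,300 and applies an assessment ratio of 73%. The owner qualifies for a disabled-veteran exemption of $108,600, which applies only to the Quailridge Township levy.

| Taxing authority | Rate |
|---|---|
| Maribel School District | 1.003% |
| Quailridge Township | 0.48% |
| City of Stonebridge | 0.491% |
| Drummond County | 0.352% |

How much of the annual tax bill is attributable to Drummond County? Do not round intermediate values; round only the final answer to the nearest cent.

Assessed value = $211,300 × 0.73 = $154,249
Drummond County taxable value = $154,249 (exemption does not apply)
Drummond County levy = $154,249 × 0.00352 = $542.95648

$542.96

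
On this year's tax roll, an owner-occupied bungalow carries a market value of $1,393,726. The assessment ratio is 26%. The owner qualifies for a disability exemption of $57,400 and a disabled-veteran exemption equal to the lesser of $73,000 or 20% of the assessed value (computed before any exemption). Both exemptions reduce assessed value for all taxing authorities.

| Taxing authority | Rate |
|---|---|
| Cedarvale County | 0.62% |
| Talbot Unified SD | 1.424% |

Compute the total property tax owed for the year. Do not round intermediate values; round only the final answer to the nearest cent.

Assessed value = $1,393,726 × 0.26 = $362,368.76
Disabled-veteran exemption = min($73,000, 20% × $362,368.76) = min($73,000, $72,473.752) = $72,473.752 (percentage binds)
Taxable value = $362,368.76 − $57,400 − $72,473.752 = $232,495.008
Cedarvale County: $232,495.008 × 0.0062 = $1,441.4690496
Talbot Unified SD: $232,495.008 × 0.01424 = $3,310.72891392
Total = $4,752.19796352

$4,752.20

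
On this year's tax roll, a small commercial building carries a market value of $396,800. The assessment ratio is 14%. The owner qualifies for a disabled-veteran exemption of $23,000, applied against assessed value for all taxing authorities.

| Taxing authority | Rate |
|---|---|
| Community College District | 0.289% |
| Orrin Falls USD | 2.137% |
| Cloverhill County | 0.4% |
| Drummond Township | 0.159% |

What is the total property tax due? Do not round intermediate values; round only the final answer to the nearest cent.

$971.68

Assessed value = $396,800 × 0.14 = $55,552
Taxable value = $55,552 − $23,000 = $32,552
Community College District: $32,552 × 0.00289 = $94.07528
Orrin Falls USD: $32,552 × 0.02137 = $695.63624
Cloverhill County: $32,552 × 0.004 = $130.208
Drummond Township: $32,552 × 0.00159 = $51.75768
Total = $94.07528 + $695.63624 + $130.208 + $51.75768 = $971.6772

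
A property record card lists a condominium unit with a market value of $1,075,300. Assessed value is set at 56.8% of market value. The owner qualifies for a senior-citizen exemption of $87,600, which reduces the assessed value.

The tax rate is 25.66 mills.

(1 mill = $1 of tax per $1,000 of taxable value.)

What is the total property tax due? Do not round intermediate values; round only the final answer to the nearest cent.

Assessed value = $1,075,300 × 0.568 = $610,770.4
Taxable value = $610,770.4 − $87,600 = $523,170.4
Tax = $523,170.4 × 0.02566 = $13,424.552464

$13,424.55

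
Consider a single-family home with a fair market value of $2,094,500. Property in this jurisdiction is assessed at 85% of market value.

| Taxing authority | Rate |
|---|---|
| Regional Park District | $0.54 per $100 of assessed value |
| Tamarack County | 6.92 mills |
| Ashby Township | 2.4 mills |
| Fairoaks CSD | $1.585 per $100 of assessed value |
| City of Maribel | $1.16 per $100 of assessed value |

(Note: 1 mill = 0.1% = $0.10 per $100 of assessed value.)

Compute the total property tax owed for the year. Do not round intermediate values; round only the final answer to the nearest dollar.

Assessed value = $2,094,500 × 0.85 = $1,780,325
Regional Park District: $1,780,325 × 0.0054 = $9,613.755
Tamarack County: $1,780,325 × 0.00692 = $12,319.849
Ashby Township: $1,780,325 × 0.0024 = $4,272.78
Fairoaks CSD: $1,780,325 × 0.01585 = $28,218.15125
City of Maribel: $1,780,325 × 0.0116 = $20,651.77
Total = $75,076.30525

$75,076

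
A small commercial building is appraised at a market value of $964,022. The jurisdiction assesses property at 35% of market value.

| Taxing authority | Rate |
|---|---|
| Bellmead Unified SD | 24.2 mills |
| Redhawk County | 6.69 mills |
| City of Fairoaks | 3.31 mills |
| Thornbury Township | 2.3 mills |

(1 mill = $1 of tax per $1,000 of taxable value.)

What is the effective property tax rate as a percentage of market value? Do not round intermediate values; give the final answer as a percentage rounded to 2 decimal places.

Assessed value = $964,022 × 0.35 = $337,407.7
Bellmead Unified SD: $337,407.7 × 0.0242 = $8,165.26634
Redhawk County: $337,407.7 × 0.00669 = $2,257.257513
City of Fairoaks: $337,407.7 × 0.00331 = $1,116.819487
Thornbury Township: $337,407.7 × 0.0023 = $776.03771
Total tax = $12,315.38105
Effective rate = $12,315.38105 ÷ $964,022 = 1.28% of market value

1.28%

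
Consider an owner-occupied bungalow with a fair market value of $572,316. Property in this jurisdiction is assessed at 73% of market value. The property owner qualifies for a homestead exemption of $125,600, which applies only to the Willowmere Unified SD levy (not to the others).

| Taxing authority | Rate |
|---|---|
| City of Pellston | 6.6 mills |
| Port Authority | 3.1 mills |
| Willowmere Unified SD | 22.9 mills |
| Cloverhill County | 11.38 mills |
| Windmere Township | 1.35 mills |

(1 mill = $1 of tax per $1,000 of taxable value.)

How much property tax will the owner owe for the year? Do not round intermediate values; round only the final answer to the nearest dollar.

$16,062

Assessed value = $572,316 × 0.73 = $417,790.68
City of Pellston: $417,790.68 × 0.0066 = $2,757.418488
Port Authority: $417,790.68 × 0.0031 = $1,295.151108
Willowmere Unified SD: ($417,790.68 − $125,600) × 0.0229 = $292,190.68 × 0.0229 = $6,691.166572
Cloverhill County: $417,790.68 × 0.01138 = $4,754.4579384
Windmere Township: $417,790.68 × 0.00135 = $564.017418
Total = $16,062.2115244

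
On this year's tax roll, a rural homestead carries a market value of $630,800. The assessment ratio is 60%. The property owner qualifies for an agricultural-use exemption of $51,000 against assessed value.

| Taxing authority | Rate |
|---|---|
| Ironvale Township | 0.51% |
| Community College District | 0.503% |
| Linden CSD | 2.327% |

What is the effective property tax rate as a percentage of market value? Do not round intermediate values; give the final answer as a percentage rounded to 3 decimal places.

Assessed value = $630,800 × 0.6 = $378,480
Taxable value = $378,480 − $51,000 = $327,480
Ironvale Township: $327,480 × 0.0051 = $1,670.148
Community College District: $327,480 × 0.00503 = $1,647.2244
Linden CSD: $327,480 × 0.02327 = $7,620.4596
Total tax = $10,937.832
Effective rate = $10,937.832 ÷ $630,800 = 1.734% of market value

1.734%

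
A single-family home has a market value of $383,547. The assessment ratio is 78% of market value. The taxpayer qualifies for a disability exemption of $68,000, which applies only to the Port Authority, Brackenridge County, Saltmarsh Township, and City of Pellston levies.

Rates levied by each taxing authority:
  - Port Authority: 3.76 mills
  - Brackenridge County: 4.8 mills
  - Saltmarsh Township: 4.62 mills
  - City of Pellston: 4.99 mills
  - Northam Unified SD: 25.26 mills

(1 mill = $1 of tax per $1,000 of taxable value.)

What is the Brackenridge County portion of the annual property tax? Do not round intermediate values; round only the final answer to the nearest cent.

$1,109.60

Assessed value = $383,547 × 0.78 = $299,166.66
Brackenridge County taxable value = $299,166.66 − $68,000 = $231,166.66
Brackenridge County levy = $231,166.66 × 0.0048 = $1,109.599968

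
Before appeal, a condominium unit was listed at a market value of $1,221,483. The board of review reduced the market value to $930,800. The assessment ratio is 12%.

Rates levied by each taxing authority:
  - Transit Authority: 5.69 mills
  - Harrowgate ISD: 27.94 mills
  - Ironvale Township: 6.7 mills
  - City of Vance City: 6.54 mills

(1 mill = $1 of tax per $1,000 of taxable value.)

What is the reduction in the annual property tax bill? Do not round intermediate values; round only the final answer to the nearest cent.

$1,634.92

Old assessed value = $1,221,483 × 0.12 = $146,577.96
New assessed value = $930,800 × 0.12 = $111,696
Combined rate = 0.00569 + 0.02794 + 0.0067 + 0.00654 = 0.04687
Old tax = $146,577.96 × 0.04687 = $6,870.1089852
New tax = $111,696 × 0.04687 = $5,235.19152
Reduction = $6,870.1089852 − $5,235.19152 = $1,634.9174652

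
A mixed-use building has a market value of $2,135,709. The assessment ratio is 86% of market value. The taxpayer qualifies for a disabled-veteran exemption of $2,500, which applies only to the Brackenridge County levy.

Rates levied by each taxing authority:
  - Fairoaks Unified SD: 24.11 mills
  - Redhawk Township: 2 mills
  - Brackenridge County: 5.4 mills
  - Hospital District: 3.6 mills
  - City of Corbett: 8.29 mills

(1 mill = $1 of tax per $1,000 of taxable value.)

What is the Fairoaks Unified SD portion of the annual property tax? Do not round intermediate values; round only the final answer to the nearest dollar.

$44,283

Assessed value = $2,135,709 × 0.86 = $1,836,709.74
Fairoaks Unified SD taxable value = $1,836,709.74 (exemption does not apply)
Fairoaks Unified SD levy = $1,836,709.74 × 0.02411 = $44,283.0718314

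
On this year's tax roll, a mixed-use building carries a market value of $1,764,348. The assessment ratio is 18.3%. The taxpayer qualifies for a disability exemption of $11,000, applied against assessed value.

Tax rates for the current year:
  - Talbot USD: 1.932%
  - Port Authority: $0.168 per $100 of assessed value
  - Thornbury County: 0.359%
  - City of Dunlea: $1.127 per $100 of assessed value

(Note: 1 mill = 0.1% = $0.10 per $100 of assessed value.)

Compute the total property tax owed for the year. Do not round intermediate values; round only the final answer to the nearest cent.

$11,183.86

Assessed value = $1,764,348 × 0.183 = $322,875.684
Taxable value = $322,875.684 − $11,000 = $311,875.684
Talbot USD: $311,875.684 × 0.01932 = $6,025.43821488
Port Authority: $311,875.684 × 0.00168 = $523.95114912
Thornbury County: $311,875.684 × 0.00359 = $1,119.63370556
City of Dunlea: $311,875.684 × 0.01127 = $3,514.83895868
Total = $11,183.86202824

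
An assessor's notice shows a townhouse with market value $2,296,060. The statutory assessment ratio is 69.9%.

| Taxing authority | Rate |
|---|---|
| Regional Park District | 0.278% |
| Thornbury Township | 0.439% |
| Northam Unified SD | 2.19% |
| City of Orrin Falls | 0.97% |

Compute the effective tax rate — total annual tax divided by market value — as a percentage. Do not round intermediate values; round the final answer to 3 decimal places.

2.710%

Assessed value = $2,296,060 × 0.699 = $1,604,945.94
Regional Park District: $1,604,945.94 × 0.00278 = $4,461.7497132
Thornbury Township: $1,604,945.94 × 0.00439 = $7,045.7126766
Northam Unified SD: $1,604,945.94 × 0.0219 = $35,148.316086
City of Orrin Falls: $1,604,945.94 × 0.0097 = $15,567.975618
Total tax = $62,223.7540938
Effective rate = $62,223.7540938 ÷ $2,296,060 = 2.710% of market value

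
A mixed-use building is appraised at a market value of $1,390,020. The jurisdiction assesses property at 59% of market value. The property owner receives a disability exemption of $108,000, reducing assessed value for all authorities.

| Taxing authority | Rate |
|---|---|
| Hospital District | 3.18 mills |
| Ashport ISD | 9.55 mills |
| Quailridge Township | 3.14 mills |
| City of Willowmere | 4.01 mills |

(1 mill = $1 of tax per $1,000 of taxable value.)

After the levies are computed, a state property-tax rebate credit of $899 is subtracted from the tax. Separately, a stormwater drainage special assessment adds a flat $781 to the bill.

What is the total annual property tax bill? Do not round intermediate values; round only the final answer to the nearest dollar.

$14,039

Assessed value = $1,390,020 × 0.59 = $820,111.8
Taxable value = $820,111.8 − $108,000 = $712,111.8
Hospital District: $712,111.8 × 0.00318 = $2,264.515524
Ashport ISD: $712,111.8 × 0.00955 = $6,800.66769
Quailridge Township: $712,111.8 × 0.00314 = $2,236.031052
City of Willowmere: $712,111.8 × 0.00401 = $2,855.568318
Levies subtotal = $14,156.782584
After credit = $14,156.782584 − $899 = $13,257.782584
Total = $13,257.782584 + $781 = $14,038.782584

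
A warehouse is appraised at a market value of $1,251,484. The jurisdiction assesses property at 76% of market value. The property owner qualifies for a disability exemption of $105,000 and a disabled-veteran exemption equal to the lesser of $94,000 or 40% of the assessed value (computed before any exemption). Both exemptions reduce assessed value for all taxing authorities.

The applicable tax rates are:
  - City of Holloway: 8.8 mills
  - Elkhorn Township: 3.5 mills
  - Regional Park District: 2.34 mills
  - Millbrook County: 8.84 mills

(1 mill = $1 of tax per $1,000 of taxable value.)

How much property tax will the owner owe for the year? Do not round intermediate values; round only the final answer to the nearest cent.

Assessed value = $1,251,484 × 0.76 = $951,127.84
Disabled-veteran exemption = min($94,000, 40% × $951,127.84) = min($94,000, $380,451.136) = $94,000 (dollar cap binds)
Taxable value = $951,127.84 − $105,000 − $94,000 = $752,127.84
City of Holloway: $752,127.84 × 0.0088 = $6,618.724992
Elkhorn Township: $752,127.84 × 0.0035 = $2,632.44744
Regional Park District: $752,127.84 × 0.00234 = $1,759.9791456
Millbrook County: $752,127.84 × 0.00884 = $6,648.8101056
Total = $17,659.9616832

$17,659.96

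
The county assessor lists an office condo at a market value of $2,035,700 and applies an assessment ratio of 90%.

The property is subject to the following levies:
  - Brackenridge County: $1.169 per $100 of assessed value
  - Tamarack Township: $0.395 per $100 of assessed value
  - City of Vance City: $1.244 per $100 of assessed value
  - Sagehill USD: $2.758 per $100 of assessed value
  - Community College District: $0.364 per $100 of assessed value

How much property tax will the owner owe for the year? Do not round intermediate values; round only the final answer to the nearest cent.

$108,645.31

Assessed value = $2,035,700 × 0.9 = $1,832,130
Brackenridge County: $1,832,130 × 0.01169 = $21,417.5997
Tamarack Township: $1,832,130 × 0.00395 = $7,236.9135
City of Vance City: $1,832,130 × 0.01244 = $22,791.6972
Sagehill USD: $1,832,130 × 0.02758 = $50,530.1454
Community College District: $1,832,130 × 0.00364 = $6,668.9532
Total = $21,417.5997 + $7,236.9135 + $22,791.6972 + $50,530.1454 + $6,668.9532 = $108,645.309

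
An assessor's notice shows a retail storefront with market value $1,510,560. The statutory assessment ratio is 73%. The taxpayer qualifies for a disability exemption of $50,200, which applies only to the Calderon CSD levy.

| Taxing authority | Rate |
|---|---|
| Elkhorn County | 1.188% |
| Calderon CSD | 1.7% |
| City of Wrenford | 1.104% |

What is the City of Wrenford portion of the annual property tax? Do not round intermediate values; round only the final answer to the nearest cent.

Assessed value = $1,510,560 × 0.73 = $1,102,708.8
City of Wrenford taxable value = $1,102,708.8 (exemption does not apply)
City of Wrenford levy = $1,102,708.8 × 0.01104 = $12,173.905152

$12,173.91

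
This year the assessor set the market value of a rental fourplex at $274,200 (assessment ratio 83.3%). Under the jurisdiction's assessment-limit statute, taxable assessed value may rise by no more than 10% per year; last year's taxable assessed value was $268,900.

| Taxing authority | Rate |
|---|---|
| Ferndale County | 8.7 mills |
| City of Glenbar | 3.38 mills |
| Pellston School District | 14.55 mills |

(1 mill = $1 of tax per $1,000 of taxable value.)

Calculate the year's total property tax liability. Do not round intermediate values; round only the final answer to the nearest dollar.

$6,083

Uncapped assessed value = $274,200 × 0.833 = $228,408.6
Cap limit = $268,900 × 1.1 = $295,790
Taxable assessed value = min($228,408.6, $295,790) = $228,408.6 (cap does not bind)
Ferndale County: $228,408.6 × 0.0087 = $1,987.15482
City of Glenbar: $228,408.6 × 0.00338 = $772.021068
Pellston School District: $228,408.6 × 0.01455 = $3,323.34513
Total = $6,082.521018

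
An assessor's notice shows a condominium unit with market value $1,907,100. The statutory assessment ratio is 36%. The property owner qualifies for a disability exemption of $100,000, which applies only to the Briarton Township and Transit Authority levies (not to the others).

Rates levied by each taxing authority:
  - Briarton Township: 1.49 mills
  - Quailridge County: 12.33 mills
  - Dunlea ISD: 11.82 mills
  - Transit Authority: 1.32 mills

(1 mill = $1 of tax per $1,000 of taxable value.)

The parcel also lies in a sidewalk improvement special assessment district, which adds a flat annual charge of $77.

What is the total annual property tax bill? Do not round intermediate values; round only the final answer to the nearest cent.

$18,305.55

Assessed value = $1,907,100 × 0.36 = $686,556
Briarton Township: ($686,556 − $100,000) × 0.00149 = $586,556 × 0.00149 = $873.96844
Quailridge County: $686,556 × 0.01233 = $8,465.23548
Dunlea ISD: $686,556 × 0.01182 = $8,115.09192
Transit Authority: ($686,556 − $100,000) × 0.00132 = $586,556 × 0.00132 = $774.25392
Levies subtotal = $18,228.54976
Total = $18,228.54976 + $77 = $18,305.54976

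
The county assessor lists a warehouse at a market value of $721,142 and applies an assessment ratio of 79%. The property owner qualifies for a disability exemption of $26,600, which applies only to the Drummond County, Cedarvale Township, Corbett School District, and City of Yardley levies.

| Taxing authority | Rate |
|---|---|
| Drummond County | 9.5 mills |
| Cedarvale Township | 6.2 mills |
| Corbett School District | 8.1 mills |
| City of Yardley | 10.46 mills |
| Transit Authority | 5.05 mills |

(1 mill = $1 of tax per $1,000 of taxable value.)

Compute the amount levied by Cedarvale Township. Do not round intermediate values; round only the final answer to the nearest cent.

Assessed value = $721,142 × 0.79 = $569,702.18
Cedarvale Township taxable value = $569,702.18 − $26,600 = $543,102.18
Cedarvale Township levy = $543,102.18 × 0.0062 = $3,367.233516

$3,367.23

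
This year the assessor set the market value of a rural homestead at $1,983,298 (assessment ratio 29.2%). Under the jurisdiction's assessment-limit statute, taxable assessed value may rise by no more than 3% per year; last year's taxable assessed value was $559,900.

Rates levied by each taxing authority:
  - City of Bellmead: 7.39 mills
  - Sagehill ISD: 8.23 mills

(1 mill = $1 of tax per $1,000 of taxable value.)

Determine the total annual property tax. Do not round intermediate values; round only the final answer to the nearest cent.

Uncapped assessed value = $1,983,298 × 0.292 = $579,123.016
Cap limit = $559,900 × 1.03 = $576,697
Taxable assessed value = min($579,123.016, $576,697) = $576,697 (cap binds)
City of Bellmead: $576,697 × 0.00739 = $4,261.79083
Sagehill ISD: $576,697 × 0.00823 = $4,746.21631
Total = $9,008.00714

$9,008.01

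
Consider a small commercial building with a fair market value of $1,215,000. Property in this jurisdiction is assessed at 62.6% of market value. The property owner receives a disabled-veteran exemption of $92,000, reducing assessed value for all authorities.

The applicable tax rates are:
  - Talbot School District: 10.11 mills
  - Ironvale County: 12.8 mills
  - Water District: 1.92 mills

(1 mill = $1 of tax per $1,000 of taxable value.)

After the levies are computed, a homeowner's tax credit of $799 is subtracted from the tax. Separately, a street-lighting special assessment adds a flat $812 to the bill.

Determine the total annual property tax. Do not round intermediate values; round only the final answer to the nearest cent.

Assessed value = $1,215,000 × 0.626 = $760,590
Taxable value = $760,590 − $92,000 = $668,590
Talbot School District: $668,590 × 0.01011 = $6,759.4449
Ironvale County: $668,590 × 0.0128 = $8,557.952
Water District: $668,590 × 0.00192 = $1,283.6928
Levies subtotal = $16,601.0897
After credit = $16,601.0897 − $799 = $15,802.0897
Total = $15,802.0897 + $812 = $16,614.0897

$16,614.09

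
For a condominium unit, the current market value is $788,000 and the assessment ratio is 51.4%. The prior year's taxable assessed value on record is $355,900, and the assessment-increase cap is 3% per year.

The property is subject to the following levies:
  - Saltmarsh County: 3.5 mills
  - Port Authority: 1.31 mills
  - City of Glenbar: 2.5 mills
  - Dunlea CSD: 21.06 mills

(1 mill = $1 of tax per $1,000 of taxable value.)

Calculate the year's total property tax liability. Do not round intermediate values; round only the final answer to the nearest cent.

Uncapped assessed value = $788,000 × 0.514 = $405,032
Cap limit = $355,900 × 1.03 = $366,577
Taxable assessed value = min($405,032, $366,577) = $366,577 (cap binds)
Saltmarsh County: $366,577 × 0.0035 = $1,283.0195
Port Authority: $366,577 × 0.00131 = $480.21587
City of Glenbar: $366,577 × 0.0025 = $916.4425
Dunlea CSD: $366,577 × 0.02106 = $7,720.11162
Total = $10,399.78949

$10,399.79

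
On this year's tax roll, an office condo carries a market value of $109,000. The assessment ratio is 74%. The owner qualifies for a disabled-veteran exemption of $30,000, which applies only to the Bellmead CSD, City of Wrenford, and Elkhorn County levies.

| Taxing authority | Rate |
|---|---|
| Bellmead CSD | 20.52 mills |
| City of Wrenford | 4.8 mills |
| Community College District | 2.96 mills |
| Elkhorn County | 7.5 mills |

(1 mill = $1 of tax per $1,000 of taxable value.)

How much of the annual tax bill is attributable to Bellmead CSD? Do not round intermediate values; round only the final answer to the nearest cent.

Assessed value = $109,000 × 0.74 = $80,660
Bellmead CSD taxable value = $80,660 − $30,000 = $50,660
Bellmead CSD levy = $50,660 × 0.02052 = $1,039.5432

$1,039.54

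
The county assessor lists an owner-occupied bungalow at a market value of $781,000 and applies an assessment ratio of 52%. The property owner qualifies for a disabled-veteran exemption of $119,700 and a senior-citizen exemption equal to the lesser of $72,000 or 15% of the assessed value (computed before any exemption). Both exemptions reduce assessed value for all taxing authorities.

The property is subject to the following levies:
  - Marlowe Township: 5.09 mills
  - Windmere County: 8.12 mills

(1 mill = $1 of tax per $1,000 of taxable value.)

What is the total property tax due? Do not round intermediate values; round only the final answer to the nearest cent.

Assessed value = $781,000 × 0.52 = $406,120
Senior-citizen exemption = min($72,000, 15% × $406,120) = min($72,000, $60,918) = $60,918 (percentage binds)
Taxable value = $406,120 − $119,700 − $60,918 = $225,502
Marlowe Township: $225,502 × 0.00509 = $1,147.80518
Windmere County: $225,502 × 0.00812 = $1,831.07624
Total = $2,978.88142

$2,978.88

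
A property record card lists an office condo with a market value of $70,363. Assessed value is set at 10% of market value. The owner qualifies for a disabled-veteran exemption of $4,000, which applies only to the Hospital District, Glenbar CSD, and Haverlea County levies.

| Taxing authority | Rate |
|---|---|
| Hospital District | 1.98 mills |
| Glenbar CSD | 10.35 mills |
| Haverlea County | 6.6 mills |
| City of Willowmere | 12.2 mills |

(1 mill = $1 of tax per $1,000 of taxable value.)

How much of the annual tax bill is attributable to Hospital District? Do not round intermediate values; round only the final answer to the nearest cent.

Assessed value = $70,363 × 0.1 = $7,036.3
Hospital District taxable value = $7,036.3 − $4,000 = $3,036.3
Hospital District levy = $3,036.3 × 0.00198 = $6.011874

$6.01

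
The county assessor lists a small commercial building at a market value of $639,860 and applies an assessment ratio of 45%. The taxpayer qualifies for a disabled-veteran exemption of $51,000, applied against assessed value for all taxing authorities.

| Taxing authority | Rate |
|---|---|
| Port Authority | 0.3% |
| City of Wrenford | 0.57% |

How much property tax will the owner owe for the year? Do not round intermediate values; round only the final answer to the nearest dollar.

Assessed value = $639,860 × 0.45 = $287,937
Taxable value = $287,937 − $51,000 = $236,937
Port Authority: $236,937 × 0.003 = $710.811
City of Wrenford: $236,937 × 0.0057 = $1,350.5409
Total = $710.811 + $1,350.5409 = $2,061.3519

$2,061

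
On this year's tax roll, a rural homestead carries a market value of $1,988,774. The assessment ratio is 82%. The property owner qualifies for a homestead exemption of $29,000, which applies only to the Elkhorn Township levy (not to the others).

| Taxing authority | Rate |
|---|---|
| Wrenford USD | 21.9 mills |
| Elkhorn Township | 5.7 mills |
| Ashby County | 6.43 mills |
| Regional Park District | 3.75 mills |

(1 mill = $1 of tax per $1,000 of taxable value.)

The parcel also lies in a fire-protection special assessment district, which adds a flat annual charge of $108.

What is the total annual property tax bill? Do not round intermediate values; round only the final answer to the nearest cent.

Assessed value = $1,988,774 × 0.82 = $1,630,794.68
Wrenford USD: $1,630,794.68 × 0.0219 = $35,714.403492
Elkhorn Township: ($1,630,794.68 − $29,000) × 0.0057 = $1,601,794.68 × 0.0057 = $9,130.229676
Ashby County: $1,630,794.68 × 0.00643 = $10,486.0097924
Regional Park District: $1,630,794.68 × 0.00375 = $6,115.48005
Levies subtotal = $61,446.1230104
Total = $61,446.1230104 + $108 = $61,554.1230104

$61,554.12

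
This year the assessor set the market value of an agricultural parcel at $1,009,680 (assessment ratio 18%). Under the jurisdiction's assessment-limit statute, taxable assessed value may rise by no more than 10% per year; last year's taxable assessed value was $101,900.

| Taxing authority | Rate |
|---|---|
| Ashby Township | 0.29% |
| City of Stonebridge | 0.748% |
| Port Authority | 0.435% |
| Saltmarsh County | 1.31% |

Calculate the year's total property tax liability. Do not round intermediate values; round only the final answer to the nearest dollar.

Uncapped assessed value = $1,009,680 × 0.18 = $181,742.4
Cap limit = $101,900 × 1.1 = $112,090
Taxable assessed value = min($181,742.4, $112,090) = $112,090 (cap binds)
Ashby Township: $112,090 × 0.0029 = $325.061
City of Stonebridge: $112,090 × 0.00748 = $838.4332
Port Authority: $112,090 × 0.00435 = $487.5915
Saltmarsh County: $112,090 × 0.0131 = $1,468.379
Total = $3,119.4647

$3,119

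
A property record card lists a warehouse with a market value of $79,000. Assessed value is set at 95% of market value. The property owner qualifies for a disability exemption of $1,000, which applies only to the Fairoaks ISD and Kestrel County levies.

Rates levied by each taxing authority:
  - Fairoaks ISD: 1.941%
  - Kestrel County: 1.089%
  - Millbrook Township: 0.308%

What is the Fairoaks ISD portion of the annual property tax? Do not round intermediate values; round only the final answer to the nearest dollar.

Assessed value = $79,000 × 0.95 = $75,050
Fairoaks ISD taxable value = $75,050 − $1,000 = $74,050
Fairoaks ISD levy = $74,050 × 0.01941 = $1,437.3105

$1,437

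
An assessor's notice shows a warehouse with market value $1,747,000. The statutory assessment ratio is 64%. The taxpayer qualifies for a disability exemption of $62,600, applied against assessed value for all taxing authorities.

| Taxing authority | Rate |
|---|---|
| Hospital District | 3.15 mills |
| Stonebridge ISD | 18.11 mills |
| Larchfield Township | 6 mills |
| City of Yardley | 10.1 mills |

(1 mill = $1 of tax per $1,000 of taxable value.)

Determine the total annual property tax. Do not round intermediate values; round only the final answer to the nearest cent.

Assessed value = $1,747,000 × 0.64 = $1,118,080
Taxable value = $1,118,080 − $62,600 = $1,055,480
Hospital District: $1,055,480 × 0.00315 = $3,324.762
Stonebridge ISD: $1,055,480 × 0.01811 = $19,114.7428
Larchfield Township: $1,055,480 × 0.006 = $6,332.88
City of Yardley: $1,055,480 × 0.0101 = $10,660.348
Total = $3,324.762 + $19,114.7428 + $6,332.88 + $10,660.348 = $39,432.7328

$39,432.73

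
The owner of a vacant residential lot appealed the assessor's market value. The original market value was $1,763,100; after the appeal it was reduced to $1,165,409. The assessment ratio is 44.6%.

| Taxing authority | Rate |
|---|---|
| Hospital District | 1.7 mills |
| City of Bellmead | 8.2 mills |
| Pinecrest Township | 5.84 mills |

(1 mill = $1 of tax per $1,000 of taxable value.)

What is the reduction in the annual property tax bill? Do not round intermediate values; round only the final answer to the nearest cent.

$4,195.81

Old assessed value = $1,763,100 × 0.446 = $786,342.6
New assessed value = $1,165,409 × 0.446 = $519,772.414
Combined rate = 0.0017 + 0.0082 + 0.00584 = 0.01574
Old tax = $786,342.6 × 0.01574 = $12,377.032524
New tax = $519,772.414 × 0.01574 = $8,181.21779636
Reduction = $12,377.032524 − $8,181.21779636 = $4,195.81472764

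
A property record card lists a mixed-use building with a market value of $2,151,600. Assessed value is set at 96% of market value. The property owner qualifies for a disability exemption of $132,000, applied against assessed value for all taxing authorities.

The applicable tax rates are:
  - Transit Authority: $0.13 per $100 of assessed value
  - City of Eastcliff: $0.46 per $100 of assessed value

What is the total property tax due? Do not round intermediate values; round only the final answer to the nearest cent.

$11,407.86

Assessed value = $2,151,600 × 0.96 = $2,065,536
Taxable value = $2,065,536 − $132,000 = $1,933,536
Transit Authority: $1,933,536 × 0.0013 = $2,513.5968
City of Eastcliff: $1,933,536 × 0.0046 = $8,894.2656
Total = $2,513.5968 + $8,894.2656 = $11,407.8624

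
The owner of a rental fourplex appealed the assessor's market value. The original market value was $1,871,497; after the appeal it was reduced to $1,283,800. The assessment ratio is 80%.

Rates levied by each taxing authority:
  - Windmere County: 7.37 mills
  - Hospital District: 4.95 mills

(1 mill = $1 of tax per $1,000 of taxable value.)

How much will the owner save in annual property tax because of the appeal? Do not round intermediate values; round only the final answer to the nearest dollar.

Old assessed value = $1,871,497 × 0.8 = $1,497,197.6
New assessed value = $1,283,800 × 0.8 = $1,027,040
Combined rate = 0.00737 + 0.00495 = 0.01232
Old tax = $1,497,197.6 × 0.01232 = $18,445.474432
New tax = $1,027,040 × 0.01232 = $12,653.1328
Reduction = $18,445.474432 − $12,653.1328 = $5,792.341632

$5,792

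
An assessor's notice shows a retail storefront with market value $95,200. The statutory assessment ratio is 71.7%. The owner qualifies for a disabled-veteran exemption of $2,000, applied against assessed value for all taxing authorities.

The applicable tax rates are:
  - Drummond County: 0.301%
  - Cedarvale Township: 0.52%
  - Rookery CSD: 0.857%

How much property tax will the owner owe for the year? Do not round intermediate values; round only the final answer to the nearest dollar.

$1,112

Assessed value = $95,200 × 0.717 = $68,258.4
Taxable value = $68,258.4 − $2,000 = $66,258.4
Drummond County: $66,258.4 × 0.00301 = $199.437784
Cedarvale Township: $66,258.4 × 0.0052 = $344.54368
Rookery CSD: $66,258.4 × 0.00857 = $567.834488
Total = $199.437784 + $344.54368 + $567.834488 = $1,111.815952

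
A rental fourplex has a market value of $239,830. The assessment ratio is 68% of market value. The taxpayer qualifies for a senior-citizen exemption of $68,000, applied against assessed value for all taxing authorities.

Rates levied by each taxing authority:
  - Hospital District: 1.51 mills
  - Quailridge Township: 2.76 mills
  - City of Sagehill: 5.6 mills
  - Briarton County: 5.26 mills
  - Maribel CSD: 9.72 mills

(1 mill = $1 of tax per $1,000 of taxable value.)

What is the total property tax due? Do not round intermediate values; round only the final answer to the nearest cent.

Assessed value = $239,830 × 0.68 = $163,084.4
Taxable value = $163,084.4 − $68,000 = $95,084.4
Hospital District: $95,084.4 × 0.00151 = $143.577444
Quailridge Township: $95,084.4 × 0.00276 = $262.432944
City of Sagehill: $95,084.4 × 0.0056 = $532.47264
Briarton County: $95,084.4 × 0.00526 = $500.143944
Maribel CSD: $95,084.4 × 0.00972 = $924.220368
Total = $143.577444 + $262.432944 + $532.47264 + $500.143944 + $924.220368 = $2,362.84734

$2,362.85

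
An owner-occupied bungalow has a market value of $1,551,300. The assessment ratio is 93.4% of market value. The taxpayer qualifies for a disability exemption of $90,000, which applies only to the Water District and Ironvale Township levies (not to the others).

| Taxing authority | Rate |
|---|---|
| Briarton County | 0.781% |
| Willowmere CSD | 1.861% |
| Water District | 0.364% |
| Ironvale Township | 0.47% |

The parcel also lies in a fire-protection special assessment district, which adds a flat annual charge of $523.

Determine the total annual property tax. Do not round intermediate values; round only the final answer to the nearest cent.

Assessed value = $1,551,300 × 0.934 = $1,448,914.2
Briarton County: $1,448,914.2 × 0.00781 = $11,316.019902
Willowmere CSD: $1,448,914.2 × 0.01861 = $26,964.293262
Water District: ($1,448,914.2 − $90,000) × 0.00364 = $1,358,914.2 × 0.00364 = $4,946.447688
Ironvale Township: ($1,448,914.2 − $90,000) × 0.0047 = $1,358,914.2 × 0.0047 = $6,386.89674
Levies subtotal = $49,613.657592
Total = $49,613.657592 + $523 = $50,136.657592

$50,136.66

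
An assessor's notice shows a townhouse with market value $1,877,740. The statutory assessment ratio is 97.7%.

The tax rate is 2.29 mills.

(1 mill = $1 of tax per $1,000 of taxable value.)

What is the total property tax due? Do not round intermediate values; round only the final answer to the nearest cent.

Assessed value = $1,877,740 × 0.977 = $1,834,551.98
Tax = $1,834,551.98 × 0.00229 = $4,201.1240342

$4,201.12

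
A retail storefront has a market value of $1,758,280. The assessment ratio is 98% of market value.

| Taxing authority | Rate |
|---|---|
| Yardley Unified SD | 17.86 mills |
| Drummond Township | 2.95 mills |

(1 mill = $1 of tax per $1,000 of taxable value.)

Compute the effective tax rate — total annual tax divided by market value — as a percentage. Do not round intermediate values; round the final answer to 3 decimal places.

2.039%

Assessed value = $1,758,280 × 0.98 = $1,723,114.4
Yardley Unified SD: $1,723,114.4 × 0.01786 = $30,774.823184
Drummond Township: $1,723,114.4 × 0.00295 = $5,083.18748
Total tax = $35,858.010664
Effective rate = $35,858.010664 ÷ $1,758,280 = 2.039% of market value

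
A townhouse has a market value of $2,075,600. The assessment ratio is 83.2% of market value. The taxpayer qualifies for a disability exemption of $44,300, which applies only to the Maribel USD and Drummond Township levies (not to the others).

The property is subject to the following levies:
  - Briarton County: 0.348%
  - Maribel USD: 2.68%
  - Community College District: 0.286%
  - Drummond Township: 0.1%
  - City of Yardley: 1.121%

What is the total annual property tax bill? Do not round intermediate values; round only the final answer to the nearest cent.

$77,083.34

Assessed value = $2,075,600 × 0.832 = $1,726,899.2
Briarton County: $1,726,899.2 × 0.00348 = $6,009.609216
Maribel USD: ($1,726,899.2 − $44,300) × 0.0268 = $1,682,599.2 × 0.0268 = $45,093.65856
Community College District: $1,726,899.2 × 0.00286 = $4,938.931712
Drummond Township: ($1,726,899.2 − $44,300) × 0.001 = $1,682,599.2 × 0.001 = $1,682.5992
City of Yardley: $1,726,899.2 × 0.01121 = $19,358.540032
Total = $77,083.33872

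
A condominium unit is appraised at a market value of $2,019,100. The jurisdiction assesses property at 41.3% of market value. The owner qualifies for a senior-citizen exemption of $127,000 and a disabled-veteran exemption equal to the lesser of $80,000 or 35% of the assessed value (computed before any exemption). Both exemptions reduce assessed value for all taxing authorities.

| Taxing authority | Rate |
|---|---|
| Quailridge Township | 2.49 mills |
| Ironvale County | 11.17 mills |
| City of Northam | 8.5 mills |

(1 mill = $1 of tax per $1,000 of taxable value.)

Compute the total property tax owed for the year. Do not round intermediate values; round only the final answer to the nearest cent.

$13,891.84

Assessed value = $2,019,100 × 0.413 = $833,888.3
Disabled-veteran exemption = min($80,000, 35% × $833,888.3) = min($80,000, $291,860.905) = $80,000 (dollar cap binds)
Taxable value = $833,888.3 − $127,000 − $80,000 = $626,888.3
Quailridge Township: $626,888.3 × 0.00249 = $1,560.951867
Ironvale County: $626,888.3 × 0.01117 = $7,002.342311
City of Northam: $626,888.3 × 0.0085 = $5,328.55055
Total = $13,891.844728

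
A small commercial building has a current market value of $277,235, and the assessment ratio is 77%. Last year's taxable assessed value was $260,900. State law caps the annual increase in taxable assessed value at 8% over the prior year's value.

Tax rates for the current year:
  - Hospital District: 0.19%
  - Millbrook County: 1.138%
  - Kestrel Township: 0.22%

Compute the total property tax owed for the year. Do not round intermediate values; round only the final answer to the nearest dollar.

$3,305

Uncapped assessed value = $277,235 × 0.77 = $213,470.95
Cap limit = $260,900 × 1.08 = $281,772
Taxable assessed value = min($213,470.95, $281,772) = $213,470.95 (cap does not bind)
Hospital District: $213,470.95 × 0.0019 = $405.594805
Millbrook County: $213,470.95 × 0.01138 = $2,429.299411
Kestrel Township: $213,470.95 × 0.0022 = $469.63609
Total = $3,304.530306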